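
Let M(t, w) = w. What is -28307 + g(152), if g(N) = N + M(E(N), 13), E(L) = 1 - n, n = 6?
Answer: -28142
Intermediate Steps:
E(L) = -5 (E(L) = 1 - 1*6 = 1 - 6 = -5)
g(N) = 13 + N (g(N) = N + 13 = 13 + N)
-28307 + g(152) = -28307 + (13 + 152) = -28307 + 165 = -28142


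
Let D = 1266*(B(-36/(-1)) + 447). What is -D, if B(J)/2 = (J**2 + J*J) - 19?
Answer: -7080738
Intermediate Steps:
B(J) = -38 + 4*J**2 (B(J) = 2*((J**2 + J*J) - 19) = 2*((J**2 + J**2) - 19) = 2*(2*J**2 - 19) = 2*(-19 + 2*J**2) = -38 + 4*J**2)
D = 7080738 (D = 1266*((-38 + 4*(-36/(-1))**2) + 447) = 1266*((-38 + 4*(-36*(-1))**2) + 447) = 1266*((-38 + 4*36**2) + 447) = 1266*((-38 + 4*1296) + 447) = 1266*((-38 + 5184) + 447) = 1266*(5146 + 447) = 1266*5593 = 7080738)
-D = -1*7080738 = -7080738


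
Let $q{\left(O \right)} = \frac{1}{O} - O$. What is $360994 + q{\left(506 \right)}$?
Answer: $\frac{182406929}{506} \approx 3.6049 \cdot 10^{5}$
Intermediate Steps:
$360994 + q{\left(506 \right)} = 360994 + \left(\frac{1}{506} - 506\right) = 360994 - \frac{256035}{506} = \frac{182406929}{506}$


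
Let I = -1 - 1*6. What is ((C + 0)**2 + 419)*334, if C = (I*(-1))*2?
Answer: 205410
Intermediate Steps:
I = -7 (I = -1 - 6 = -7)
C = 14 (C = -7*(-1)*2 = 7*2 = 14)
((C + 0)**2 + 419)*334 = ((14 + 0)**2 + 419)*334 = (14**2 + 419)*334 = (196 + 419)*334 = 615*334 = 205410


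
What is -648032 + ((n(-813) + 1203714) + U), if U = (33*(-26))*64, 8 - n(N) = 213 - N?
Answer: 499752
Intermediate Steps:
n(N) = -205 + N (n(N) = 8 - (213 - N) = 8 + (-213 + N) = -205 + N)
U = -54912 (U = -858*64 = -54912)
-648032 + ((n(-813) + 1203714) + U) = -648032 + (((-205 - 813) + 1203714) - 54912) = -648032 + ((-1018 + 1203714) - 54912) = -648032 + (1202696 - 54912) = -648032 + 1147784 = 499752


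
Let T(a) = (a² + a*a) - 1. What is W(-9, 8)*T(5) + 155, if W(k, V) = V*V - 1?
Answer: 3242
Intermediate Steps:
W(k, V) = -1 + V² (W(k, V) = V² - 1 = -1 + V²)
T(a) = -1 + 2*a² (T(a) = (a² + a²) - 1 = 2*a² - 1 = -1 + 2*a²)
W(-9, 8)*T(5) + 155 = (-1 + 8²)*(-1 + 2*5²) + 155 = (-1 + 64)*(-1 + 2*25) + 155 = 63*(-1 + 50) + 155 = 63*49 + 155 = 3087 + 155 = 3242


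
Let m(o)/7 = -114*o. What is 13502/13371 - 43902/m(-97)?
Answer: 76353695/172499271 ≈ 0.44263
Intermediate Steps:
m(o) = -798*o (m(o) = 7*(-114*o) = -798*o)
13502/13371 - 43902/m(-97) = 13502/13371 - 43902/((-798*(-97))) = 13502*(1/13371) - 43902/77406 = 13502/13371 - 43902*1/77406 = 13502/13371 - 7317/12901 = 76353695/172499271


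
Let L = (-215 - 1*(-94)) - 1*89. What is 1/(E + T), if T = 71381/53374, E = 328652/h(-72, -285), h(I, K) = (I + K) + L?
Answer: -30263058/17500998821 ≈ -0.0017292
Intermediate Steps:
L = -210 (L = (-215 + 94) - 89 = -121 - 89 = -210)
h(I, K) = -210 + I + K (h(I, K) = (I + K) - 210 = -210 + I + K)
E = -328652/567 (E = 328652/(-210 - 72 - 285) = 328652/(-567) = 328652*(-1/567) = -328652/567 ≈ -579.63)
T = 71381/53374 (T = 71381*(1/53374) = 71381/53374 ≈ 1.3374)
1/(E + T) = 1/(-328652/567 + 71381/53374) = 1/(-17500998821/30263058) = -30263058/17500998821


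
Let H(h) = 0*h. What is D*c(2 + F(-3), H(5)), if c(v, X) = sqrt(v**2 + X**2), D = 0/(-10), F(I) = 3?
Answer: 0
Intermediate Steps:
H(h) = 0
D = 0 (D = 0*(-1/10) = 0)
c(v, X) = sqrt(X**2 + v**2)
D*c(2 + F(-3), H(5)) = 0*sqrt(0**2 + (2 + 3)**2) = 0*sqrt(0 + 5**2) = 0*sqrt(0 + 25) = 0*sqrt(25) = 0*5 = 0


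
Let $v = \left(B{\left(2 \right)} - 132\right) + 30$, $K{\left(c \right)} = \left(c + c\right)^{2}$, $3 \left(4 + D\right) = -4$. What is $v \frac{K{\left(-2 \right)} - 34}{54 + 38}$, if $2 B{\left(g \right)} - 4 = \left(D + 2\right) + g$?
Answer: $\frac{453}{23} \approx 19.696$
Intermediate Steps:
$D = - \frac{16}{3}$ ($D = -4 + \frac{1}{3} \left(-4\right) = -4 - \frac{4}{3} = - \frac{16}{3} \approx -5.3333$)
$B{\left(g \right)} = \frac{1}{3} + \frac{g}{2}$ ($B{\left(g \right)} = 2 + \frac{\left(- \frac{16}{3} + 2\right) + g}{2} = 2 + \frac{- \frac{10}{3} + g}{2} = 2 + \left(- \frac{5}{3} + \frac{g}{2}\right) = \frac{1}{3} + \frac{g}{2}$)
$K{\left(c \right)} = 4 c^{2}$ ($K{\left(c \right)} = \left(2 c\right)^{2} = 4 c^{2}$)
$v = - \frac{302}{3}$ ($v = \left(\left(\frac{1}{3} + \frac{1}{2} \cdot 2\right) - 132\right) + 30 = \left(\left(\frac{1}{3} + 1\right) - 132\right) + 30 = \left(\frac{4}{3} - 132\right) + 30 = - \frac{392}{3} + 30 = - \frac{302}{3} \approx -100.67$)
$v \frac{K{\left(-2 \right)} - 34}{54 + 38} = - \frac{302 \frac{4 \left(-2\right)^{2} - 34}{54 + 38}}{3} = - \frac{302 \frac{4 \cdot 4 - 34}{92}}{3} = - \frac{302 \left(16 - 34\right) \frac{1}{92}}{3} = - \frac{302 \left(\left(-18\right) \frac{1}{92}\right)}{3} = \left(- \frac{302}{3}\right) \left(- \frac{9}{46}\right) = \frac{453}{23}$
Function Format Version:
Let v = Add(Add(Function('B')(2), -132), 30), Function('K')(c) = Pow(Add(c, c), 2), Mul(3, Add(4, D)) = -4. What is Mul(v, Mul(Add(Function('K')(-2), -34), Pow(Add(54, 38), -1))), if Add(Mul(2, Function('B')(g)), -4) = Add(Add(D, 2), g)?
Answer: Rational(453, 23) ≈ 19.696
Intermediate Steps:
D = Rational(-16, 3) (D = Add(-4, Mul(Rational(1, 3), -4)) = Add(-4, Rational(-4, 3)) = Rational(-16, 3) ≈ -5.3333)
Function('B')(g) = Add(Rational(1, 3), Mul(Rational(1, 2), g)) (Function('B')(g) = Add(2, Mul(Rational(1, 2), Add(Add(Rational(-16, 3), 2), g))) = Add(2, Mul(Rational(1, 2), Add(Rational(-10, 3), g))) = Add(2, Add(Rational(-5, 3), Mul(Rational(1, 2), g))) = Add(Rational(1, 3), Mul(Rational(1, 2), g)))
Function('K')(c) = Mul(4, Pow(c, 2)) (Function('K')(c) = Pow(Mul(2, c), 2) = Mul(4, Pow(c, 2)))
v = Rational(-302, 3) (v = Add(Add(Add(Rational(1, 3), Mul(Rational(1, 2), 2)), -132), 30) = Add(Add(Add(Rational(1, 3), 1), -132), 30) = Add(Add(Rational(4, 3), -132), 30) = Add(Rational(-392, 3), 30) = Rational(-302, 3) ≈ -100.67)
Mul(v, Mul(Add(Function('K')(-2), -34), Pow(Add(54, 38), -1))) = Mul(Rational(-302, 3), Mul(Add(Mul(4, Pow(-2, 2)), -34), Pow(Add(54, 38), -1))) = Mul(Rational(-302, 3), Mul(Add(Mul(4, 4), -34), Pow(92, -1))) = Mul(Rational(-302, 3), Mul(Add(16, -34), Rational(1, 92))) = Mul(Rational(-302, 3), Mul(-18, Rational(1, 92))) = Mul(Rational(-302, 3), Rational(-9, 46)) = Rational(453, 23)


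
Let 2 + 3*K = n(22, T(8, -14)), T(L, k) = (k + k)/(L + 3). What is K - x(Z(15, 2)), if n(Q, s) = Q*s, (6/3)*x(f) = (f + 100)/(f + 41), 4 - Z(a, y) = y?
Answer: -2647/129 ≈ -20.519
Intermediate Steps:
Z(a, y) = 4 - y
T(L, k) = 2*k/(3 + L) (T(L, k) = (2*k)/(3 + L) = 2*k/(3 + L))
x(f) = (100 + f)/(2*(41 + f)) (x(f) = ((f + 100)/(f + 41))/2 = ((100 + f)/(41 + f))/2 = (100 + f)/(2*(41 + f)))
K = -58/3 (K = -⅔ + (22*(2*(-14)/(3 + 8)))/3 = -⅔ + (22*(2*(-14)/11))/3 = -⅔ + (22*(2*(-14)*(1/11)))/3 = -⅔ + (22*(-28/11))/3 = -⅔ + (⅓)*(-56) = -⅔ - 56/3 = -58/3 ≈ -19.333)
K - x(Z(15, 2)) = -58/3 - (100 + (4 - 1*2))/(2*(41 + (4 - 1*2))) = -58/3 - (100 + (4 - 2))/(2*(41 + (4 - 2))) = -58/3 - (100 + 2)/(2*(41 + 2)) = -58/3 - 102/(2*43) = -58/3 - 1*51/43 = -58/3 - 51/43 = -2647/129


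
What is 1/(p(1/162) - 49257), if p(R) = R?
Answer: -162/7979633 ≈ -2.0302e-5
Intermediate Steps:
1/(p(1/162) - 49257) = 1/(1/162 - 49257) = 1/(-7979633/162) = -162/7979633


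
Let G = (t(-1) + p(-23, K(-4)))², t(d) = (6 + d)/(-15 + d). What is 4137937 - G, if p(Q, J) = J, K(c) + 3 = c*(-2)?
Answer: 1059306247/256 ≈ 4.1379e+6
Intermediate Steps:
K(c) = -3 - 2*c (K(c) = -3 + c*(-2) = -3 - 2*c)
t(d) = (6 + d)/(-15 + d)
G = 5625/256 (G = ((6 - 1)/(-15 - 1) + (-3 - 2*(-4)))² = (5/(-16) + (-3 + 8))² = (-1/16*5 + 5)² = (-5/16 + 5)² = (75/16)² = 5625/256 ≈ 21.973)
4137937 - G = 4137937 - 1*5625/256 = 4137937 - 5625/256 = 1059306247/256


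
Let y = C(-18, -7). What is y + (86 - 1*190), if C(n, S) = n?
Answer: -122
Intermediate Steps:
y = -18
y + (86 - 1*190) = -18 + (86 - 1*190) = -18 + (86 - 190) = -18 - 104 = -122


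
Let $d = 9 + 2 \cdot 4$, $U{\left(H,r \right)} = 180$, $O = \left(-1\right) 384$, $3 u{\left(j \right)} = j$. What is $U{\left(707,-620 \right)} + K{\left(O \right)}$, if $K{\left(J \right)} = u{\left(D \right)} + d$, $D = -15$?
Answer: $192$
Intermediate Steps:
$u{\left(j \right)} = \frac{j}{3}$
$O = -384$
$d = 17$ ($d = 9 + 8 = 17$)
$K{\left(J \right)} = 12$ ($K{\left(J \right)} = \frac{1}{3} \left(-15\right) + 17 = -5 + 17 = 12$)
$U{\left(707,-620 \right)} + K{\left(O \right)} = 180 + 12 = 192$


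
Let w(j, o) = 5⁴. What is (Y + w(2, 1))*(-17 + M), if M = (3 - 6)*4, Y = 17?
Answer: -18618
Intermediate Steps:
w(j, o) = 625
M = -12 (M = -3*4 = -12)
(Y + w(2, 1))*(-17 + M) = (17 + 625)*(-17 - 12) = 642*(-29) = -18618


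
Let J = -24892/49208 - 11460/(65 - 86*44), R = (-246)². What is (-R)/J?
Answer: -2768675867208/117837583 ≈ -23496.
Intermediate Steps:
R = 60516
J = 117837583/45751138 (J = -24892*1/49208 - 11460/(65 - 3784) = -6223/12302 - 11460/(-3719) = -6223/12302 - 11460*(-1/3719) = -6223/12302 + 11460/3719 = 117837583/45751138 ≈ 2.5756)
(-R)/J = (-1*60516)/(117837583/45751138) = -60516*45751138/117837583 = -2768675867208/117837583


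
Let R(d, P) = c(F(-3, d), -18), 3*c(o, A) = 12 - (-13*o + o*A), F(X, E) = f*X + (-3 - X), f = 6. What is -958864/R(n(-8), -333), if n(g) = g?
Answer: 479432/91 ≈ 5268.5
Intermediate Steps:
F(X, E) = -3 + 5*X (F(X, E) = 6*X + (-3 - X) = -3 + 5*X)
c(o, A) = 4 + 13*o/3 - A*o/3 (c(o, A) = (12 - (-13*o + o*A))/3 = (12 - (-13*o + A*o))/3 = (12 + (13*o - A*o))/3 = (12 + 13*o - A*o)/3 = 4 + 13*o/3 - A*o/3)
R(d, P) = -182 (R(d, P) = 4 + 13*(-3 + 5*(-3))/3 - 1/3*(-18)*(-3 + 5*(-3)) = 4 + 13*(-3 - 15)/3 - 1/3*(-18)*(-3 - 15) = 4 + (13/3)*(-18) - 1/3*(-18)*(-18) = 4 - 78 - 108 = -182)
-958864/R(n(-8), -333) = -958864/(-182) = -958864*(-1/182) = 479432/91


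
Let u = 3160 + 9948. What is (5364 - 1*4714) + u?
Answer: 13758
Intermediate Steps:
u = 13108
(5364 - 1*4714) + u = (5364 - 1*4714) + 13108 = (5364 - 4714) + 13108 = 650 + 13108 = 13758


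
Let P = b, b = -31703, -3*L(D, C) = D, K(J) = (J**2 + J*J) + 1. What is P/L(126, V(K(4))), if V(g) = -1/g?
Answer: 4529/6 ≈ 754.83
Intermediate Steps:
K(J) = 1 + 2*J**2 (K(J) = (J**2 + J**2) + 1 = 2*J**2 + 1 = 1 + 2*J**2)
L(D, C) = -D/3
P = -31703
P/L(126, V(K(4))) = -31703/((-1/3*126)) = -31703/(-42) = -31703*(-1/42) = 4529/6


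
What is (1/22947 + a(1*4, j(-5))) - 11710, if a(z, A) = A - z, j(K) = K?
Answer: -268915892/22947 ≈ -11719.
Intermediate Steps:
(1/22947 + a(1*4, j(-5))) - 11710 = (1/22947 + (-5 - 4)) - 11710 = (1/22947 - 9) - 11710 = -206522/22947 - 11710 = -268915892/22947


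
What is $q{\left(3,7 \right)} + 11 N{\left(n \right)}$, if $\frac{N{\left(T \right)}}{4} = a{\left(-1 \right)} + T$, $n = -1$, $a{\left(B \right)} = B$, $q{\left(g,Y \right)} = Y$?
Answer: $-81$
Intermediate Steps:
$N{\left(T \right)} = -4 + 4 T$ ($N{\left(T \right)} = 4 \left(-1 + T\right) = -4 + 4 T$)
$q{\left(3,7 \right)} + 11 N{\left(n \right)} = 7 + 11 \left(-4 + 4 \left(-1\right)\right) = 7 + 11 \left(-4 - 4\right) = 7 + 11 \left(-8\right) = 7 - 88 = -81$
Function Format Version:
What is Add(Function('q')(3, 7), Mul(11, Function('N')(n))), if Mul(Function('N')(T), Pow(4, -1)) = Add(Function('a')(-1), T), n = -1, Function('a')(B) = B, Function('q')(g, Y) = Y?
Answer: -81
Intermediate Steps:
Function('N')(T) = Add(-4, Mul(4, T)) (Function('N')(T) = Mul(4, Add(-1, T)) = Add(-4, Mul(4, T)))
Add(Function('q')(3, 7), Mul(11, Function('N')(n))) = Add(7, Mul(11, Add(-4, Mul(4, -1)))) = Add(7, Mul(11, Add(-4, -4))) = Add(7, Mul(11, -8)) = Add(7, -88) = -81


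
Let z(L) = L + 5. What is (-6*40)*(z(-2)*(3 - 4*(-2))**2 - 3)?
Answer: -86400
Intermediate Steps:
z(L) = 5 + L
(-6*40)*(z(-2)*(3 - 4*(-2))**2 - 3) = (-6*40)*((5 - 2)*(3 - 4*(-2))**2 - 3) = -240*(3*(3 + 8)**2 - 3) = -240*(3*11**2 - 3) = -240*(3*121 - 3) = -240*(363 - 3) = -240*360 = -86400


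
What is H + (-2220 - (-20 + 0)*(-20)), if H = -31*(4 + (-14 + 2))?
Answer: -2372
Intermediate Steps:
H = 248 (H = -31*(4 - 12) = -31*(-8) = 248)
H + (-2220 - (-20 + 0)*(-20)) = 248 + (-2220 - (-20 + 0)*(-20)) = 248 + (-2220 - (-20)*(-20)) = 248 + (-2220 - 1*400) = 248 + (-2220 - 400) = 248 - 2620 = -2372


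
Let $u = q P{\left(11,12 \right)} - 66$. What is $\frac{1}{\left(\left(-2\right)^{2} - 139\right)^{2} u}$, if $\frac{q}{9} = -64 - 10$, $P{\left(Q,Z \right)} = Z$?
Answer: $- \frac{1}{146857050} \approx -6.8093 \cdot 10^{-9}$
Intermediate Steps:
$q = -666$ ($q = 9 \left(-64 - 10\right) = 9 \left(-74\right) = -666$)
$u = -8058$ ($u = \left(-666\right) 12 - 66 = -7992 - 66 = -8058$)
$\frac{1}{\left(\left(-2\right)^{2} - 139\right)^{2} u} = \frac{1}{\left(\left(-2\right)^{2} - 139\right)^{2} \left(-8058\right)} = \frac{1}{\left(4 - 139\right)^{2}} \left(- \frac{1}{8058}\right) = \frac{1}{\left(-135\right)^{2}} \left(- \frac{1}{8058}\right) = \frac{1}{18225} \left(- \frac{1}{8058}\right) = - \frac{1}{146857050}$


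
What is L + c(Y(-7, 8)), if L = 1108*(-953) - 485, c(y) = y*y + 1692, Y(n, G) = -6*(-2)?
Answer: -1054573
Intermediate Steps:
Y(n, G) = 12
c(y) = 1692 + y² (c(y) = y² + 1692 = 1692 + y²)
L = -1056409 (L = -1055924 - 485 = -1056409)
L + c(Y(-7, 8)) = -1056409 + (1692 + 12²) = -1056409 + (1692 + 144) = -1056409 + 1836 = -1054573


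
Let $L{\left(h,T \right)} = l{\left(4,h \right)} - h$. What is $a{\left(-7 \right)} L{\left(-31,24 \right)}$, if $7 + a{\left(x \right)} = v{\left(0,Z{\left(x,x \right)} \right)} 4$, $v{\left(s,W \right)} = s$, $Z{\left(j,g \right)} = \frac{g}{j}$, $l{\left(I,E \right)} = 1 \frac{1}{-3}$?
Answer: $- \frac{644}{3} \approx -214.67$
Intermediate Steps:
$l{\left(I,E \right)} = - \frac{1}{3}$ ($l{\left(I,E \right)} = 1 \left(- \frac{1}{3}\right) = - \frac{1}{3}$)
$L{\left(h,T \right)} = - \frac{1}{3} - h$
$a{\left(x \right)} = -7$ ($a{\left(x \right)} = -7 + 0 \cdot 4 = -7 + 0 = -7$)
$a{\left(-7 \right)} L{\left(-31,24 \right)} = - 7 \left(- \frac{1}{3} - -31\right) = - 7 \left(- \frac{1}{3} + 31\right) = \left(-7\right) \frac{92}{3} = - \frac{644}{3}$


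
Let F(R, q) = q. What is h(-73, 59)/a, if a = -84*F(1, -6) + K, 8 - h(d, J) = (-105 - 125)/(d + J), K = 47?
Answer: -59/3857 ≈ -0.015297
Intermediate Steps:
h(d, J) = 8 + 230/(J + d) (h(d, J) = 8 - (-105 - 125)/(d + J) = 8 - (-230)/(J + d) = 8 + 230/(J + d))
a = 551 (a = -84*(-6) + 47 = 504 + 47 = 551)
h(-73, 59)/a = (2*(115 + 4*59 + 4*(-73))/(59 - 73))/551 = (2*(115 + 236 - 292)/(-14))*(1/551) = (2*(-1/14)*59)*(1/551) = -59/7*1/551 = -59/3857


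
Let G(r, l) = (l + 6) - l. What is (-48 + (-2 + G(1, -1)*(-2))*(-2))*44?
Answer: -880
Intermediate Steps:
G(r, l) = 6 (G(r, l) = (6 + l) - l = 6)
(-48 + (-2 + G(1, -1)*(-2))*(-2))*44 = (-48 + (-2 + 6*(-2))*(-2))*44 = (-48 + (-2 - 12)*(-2))*44 = (-48 - 14*(-2))*44 = (-48 + 28)*44 = -20*44 = -880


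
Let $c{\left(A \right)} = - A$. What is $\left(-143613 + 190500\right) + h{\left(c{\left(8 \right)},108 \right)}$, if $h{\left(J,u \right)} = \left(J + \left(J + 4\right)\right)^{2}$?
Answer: $47031$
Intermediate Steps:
$h{\left(J,u \right)} = \left(4 + 2 J\right)^{2}$ ($h{\left(J,u \right)} = \left(J + \left(4 + J\right)\right)^{2} = \left(4 + 2 J\right)^{2}$)
$\left(-143613 + 190500\right) + h{\left(c{\left(8 \right)},108 \right)} = \left(-143613 + 190500\right) + 4 \left(2 - 8\right)^{2} = 46887 + 4 \left(2 - 8\right)^{2} = 46887 + 4 \left(-6\right)^{2} = 46887 + 4 \cdot 36 = 46887 + 144 = 47031$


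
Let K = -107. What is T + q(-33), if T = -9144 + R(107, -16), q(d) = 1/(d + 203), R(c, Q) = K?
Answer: -1572669/170 ≈ -9251.0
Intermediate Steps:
R(c, Q) = -107
q(d) = 1/(203 + d)
T = -9251 (T = -9144 - 107 = -9251)
T + q(-33) = -9251 + 1/(203 - 33) = -9251 + 1/170 = -1572669/170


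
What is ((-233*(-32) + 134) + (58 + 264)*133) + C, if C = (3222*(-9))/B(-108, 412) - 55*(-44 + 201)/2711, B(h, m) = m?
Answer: 28114536257/558466 ≈ 50342.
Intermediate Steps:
C = -41085599/558466 (C = (3222*(-9))/412 - 55*(-44 + 201)/2711 = -28998*1/412 - 55*157*(1/2711) = -14499/206 - 8635*1/2711 = -14499/206 - 8635/2711 = -41085599/558466 ≈ -73.569)
((-233*(-32) + 134) + (58 + 264)*133) + C = ((-233*(-32) + 134) + (58 + 264)*133) - 41085599/558466 = ((7456 + 134) + 322*133) - 41085599/558466 = (7590 + 42826) - 41085599/558466 = 50416 - 41085599/558466 = 28114536257/558466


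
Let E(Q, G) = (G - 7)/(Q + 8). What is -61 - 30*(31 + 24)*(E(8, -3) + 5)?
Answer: -29119/4 ≈ -7279.8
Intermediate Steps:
E(Q, G) = (-7 + G)/(8 + Q)
-61 - 30*(31 + 24)*(E(8, -3) + 5) = -61 - 30*(31 + 24)*((-7 - 3)/(8 + 8) + 5) = -61 - 1650*(-10/16 + 5) = -61 - 1650*((1/16)*(-10) + 5) = -61 - 1650*(-5/8 + 5) = -61 - 1650*35/8 = -61 - 30*1925/8 = -61 - 28875/4 = -29119/4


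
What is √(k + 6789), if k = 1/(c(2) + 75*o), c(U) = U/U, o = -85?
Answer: √275822643790/6374 ≈ 82.395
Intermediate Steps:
c(U) = 1
k = -1/6374 (k = 1/(1 + 75*(-85)) = 1/(1 - 6375) = 1/(-6374) = -1/6374 ≈ -0.00015689)
√(k + 6789) = √(-1/6374 + 6789) = √(43273085/6374) = √275822643790/6374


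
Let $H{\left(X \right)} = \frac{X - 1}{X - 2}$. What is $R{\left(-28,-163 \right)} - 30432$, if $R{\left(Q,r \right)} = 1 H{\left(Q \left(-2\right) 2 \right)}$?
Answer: $- \frac{3347409}{110} \approx -30431.0$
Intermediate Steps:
$H{\left(X \right)} = \frac{-1 + X}{-2 + X}$
$R{\left(Q,r \right)} = \frac{-1 - 4 Q}{-2 - 4 Q}$ ($R{\left(Q,r \right)} = 1 \frac{-1 + Q \left(-2\right) 2}{-2 + Q \left(-2\right) 2} = 1 \frac{-1 + - 2 Q 2}{-2 + - 2 Q 2} = 1 \frac{-1 - 4 Q}{-2 - 4 Q} = \frac{-1 - 4 Q}{-2 - 4 Q}$)
$R{\left(-28,-163 \right)} - 30432 = \frac{1 + 4 \left(-28\right)}{2 \left(1 + 2 \left(-28\right)\right)} - 30432 = \frac{1 - 112}{2 \left(1 - 56\right)} - 30432 = \frac{1}{2} \frac{1}{-55} \left(-111\right) - 30432 = \frac{1}{2} \left(- \frac{1}{55}\right) \left(-111\right) - 30432 = \frac{111}{110} - 30432 = - \frac{3347409}{110}$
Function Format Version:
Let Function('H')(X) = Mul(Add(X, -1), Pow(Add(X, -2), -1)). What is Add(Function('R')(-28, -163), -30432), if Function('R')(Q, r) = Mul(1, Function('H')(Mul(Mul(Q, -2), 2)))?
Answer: Rational(-3347409, 110) ≈ -30431.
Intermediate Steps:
Function('H')(X) = Mul(Pow(Add(-2, X), -1), Add(-1, X)) (Function('H')(X) = Mul(Add(-1, X), Pow(Add(-2, X), -1)) = Mul(Pow(Add(-2, X), -1), Add(-1, X)))
Function('R')(Q, r) = Mul(Pow(Add(-2, Mul(-4, Q)), -1), Add(-1, Mul(-4, Q))) (Function('R')(Q, r) = Mul(1, Mul(Pow(Add(-2, Mul(Mul(Q, -2), 2)), -1), Add(-1, Mul(Mul(Q, -2), 2)))) = Mul(1, Mul(Pow(Add(-2, Mul(Mul(-2, Q), 2)), -1), Add(-1, Mul(Mul(-2, Q), 2)))) = Mul(1, Mul(Pow(Add(-2, Mul(-4, Q)), -1), Add(-1, Mul(-4, Q)))) = Mul(Pow(Add(-2, Mul(-4, Q)), -1), Add(-1, Mul(-4, Q))))
Add(Function('R')(-28, -163), -30432) = Add(Mul(Rational(1, 2), Pow(Add(1, Mul(2, -28)), -1), Add(1, Mul(4, -28))), -30432) = Add(Mul(Rational(1, 2), Pow(Add(1, -56), -1), Add(1, -112)), -30432) = Add(Mul(Rational(1, 2), Pow(-55, -1), -111), -30432) = Add(Mul(Rational(1, 2), Rational(-1, 55), -111), -30432) = Add(Rational(111, 110), -30432) = Rational(-3347409, 110)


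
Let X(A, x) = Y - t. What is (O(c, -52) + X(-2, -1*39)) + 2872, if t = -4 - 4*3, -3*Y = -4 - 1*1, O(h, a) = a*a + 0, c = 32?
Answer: 16781/3 ≈ 5593.7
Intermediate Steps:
O(h, a) = a**2 (O(h, a) = a**2 + 0 = a**2)
Y = 5/3 (Y = -(-4 - 1*1)/3 = -(-4 - 1)/3 = -1/3*(-5) = 5/3 ≈ 1.6667)
t = -16 (t = -4 - 12 = -16)
X(A, x) = 53/3 (X(A, x) = 5/3 - 1*(-16) = 5/3 + 16 = 53/3)
(O(c, -52) + X(-2, -1*39)) + 2872 = ((-52)**2 + 53/3) + 2872 = (2704 + 53/3) + 2872 = 8165/3 + 2872 = 16781/3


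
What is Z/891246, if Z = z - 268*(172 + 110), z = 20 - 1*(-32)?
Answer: -37762/445623 ≈ -0.084740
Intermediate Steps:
z = 52 (z = 20 + 32 = 52)
Z = -75524 (Z = 52 - 268*(172 + 110) = 52 - 268*282 = 52 - 75576 = -75524)
Z/891246 = -75524/891246 = -75524*1/891246 = -37762/445623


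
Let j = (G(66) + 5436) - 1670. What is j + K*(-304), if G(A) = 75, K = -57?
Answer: 21169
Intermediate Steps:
j = 3841 (j = (75 + 5436) - 1670 = 5511 - 1670 = 3841)
j + K*(-304) = 3841 - 57*(-304) = 3841 + 17328 = 21169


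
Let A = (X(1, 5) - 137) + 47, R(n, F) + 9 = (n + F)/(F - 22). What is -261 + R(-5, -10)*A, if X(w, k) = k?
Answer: 14853/32 ≈ 464.16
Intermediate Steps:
R(n, F) = -9 + (F + n)/(-22 + F) (R(n, F) = -9 + (n + F)/(F - 22) = -9 + (F + n)/(-22 + F))
A = -85 (A = (5 - 137) + 47 = -132 + 47 = -85)
-261 + R(-5, -10)*A = -261 + ((198 - 5 - 8*(-10))/(-22 - 10))*(-85) = -261 + ((198 - 5 + 80)/(-32))*(-85) = -261 - 1/32*273*(-85) = -261 - 273/32*(-85) = -261 + 23205/32 = 14853/32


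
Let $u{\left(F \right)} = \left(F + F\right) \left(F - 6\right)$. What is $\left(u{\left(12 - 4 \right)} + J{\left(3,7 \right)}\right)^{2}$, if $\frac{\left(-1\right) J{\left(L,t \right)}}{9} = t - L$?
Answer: $16$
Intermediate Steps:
$J{\left(L,t \right)} = - 9 t + 9 L$ ($J{\left(L,t \right)} = - 9 \left(t - L\right) = - 9 t + 9 L$)
$u{\left(F \right)} = 2 F \left(-6 + F\right)$
$\left(u{\left(12 - 4 \right)} + J{\left(3,7 \right)}\right)^{2} = \left(2 \left(12 - 4\right) \left(-6 + \left(12 - 4\right)\right) + \left(\left(-9\right) 7 + 9 \cdot 3\right)\right)^{2} = \left(2 \left(12 - 4\right) \left(-6 + \left(12 - 4\right)\right) + \left(-63 + 27\right)\right)^{2} = \left(2 \cdot 8 \left(-6 + 8\right) - 36\right)^{2} = \left(2 \cdot 8 \cdot 2 - 36\right)^{2} = \left(32 - 36\right)^{2} = \left(-4\right)^{2} = 16$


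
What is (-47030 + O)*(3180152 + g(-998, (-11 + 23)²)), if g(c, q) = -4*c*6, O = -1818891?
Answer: -5978604939784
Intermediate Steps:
g(c, q) = -24*c
(-47030 + O)*(3180152 + g(-998, (-11 + 23)²)) = (-47030 - 1818891)*(3180152 - 24*(-998)) = -1865921*(3180152 + 23952) = -1865921*3204104 = -5978604939784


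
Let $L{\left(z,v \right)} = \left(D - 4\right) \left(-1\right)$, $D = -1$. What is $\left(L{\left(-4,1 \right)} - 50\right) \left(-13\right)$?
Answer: $585$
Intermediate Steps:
$L{\left(z,v \right)} = 5$ ($L{\left(z,v \right)} = \left(-1 - 4\right) \left(-1\right) = \left(-5\right) \left(-1\right) = 5$)
$\left(L{\left(-4,1 \right)} - 50\right) \left(-13\right) = \left(5 - 50\right) \left(-13\right) = \left(-45\right) \left(-13\right) = 585$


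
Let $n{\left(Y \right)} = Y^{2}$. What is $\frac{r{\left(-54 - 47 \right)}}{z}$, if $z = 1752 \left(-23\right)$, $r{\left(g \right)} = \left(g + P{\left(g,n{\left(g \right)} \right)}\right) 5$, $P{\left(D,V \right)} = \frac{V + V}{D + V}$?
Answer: $\frac{4949}{402960} \approx 0.012282$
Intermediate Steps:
$P{\left(D,V \right)} = \frac{2 V}{D + V}$
$r{\left(g \right)} = 5 g + \frac{10 g^{2}}{g + g^{2}}$ ($r{\left(g \right)} = \left(g + \frac{2 g^{2}}{g + g^{2}}\right) 5 = 5 g + \frac{10 g^{2}}{g + g^{2}}$)
$z = -40296$
$\frac{r{\left(-54 - 47 \right)}}{z} = \frac{5 \left(-54 - 47\right) \frac{1}{1 - 101} \left(3 - 101\right)}{-40296} = \frac{5 \left(-54 - 47\right) \left(3 - 101\right)}{1 - 101} \left(- \frac{1}{40296}\right) = 5 \left(-101\right) \frac{1}{1 - 101} \left(3 - 101\right) \left(- \frac{1}{40296}\right) = 5 \left(-101\right) \frac{1}{-100} \left(-98\right) \left(- \frac{1}{40296}\right) = 5 \left(-101\right) \left(- \frac{1}{100}\right) \left(-98\right) \left(- \frac{1}{40296}\right) = \left(- \frac{4949}{10}\right) \left(- \frac{1}{40296}\right) = \frac{4949}{402960}$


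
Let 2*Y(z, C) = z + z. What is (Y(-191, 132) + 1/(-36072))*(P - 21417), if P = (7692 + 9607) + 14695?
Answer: -72872917481/36072 ≈ -2.0202e+6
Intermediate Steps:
Y(z, C) = z (Y(z, C) = (z + z)/2 = (2*z)/2 = z)
P = 31994 (P = 17299 + 14695 = 31994)
(Y(-191, 132) + 1/(-36072))*(P - 21417) = (-191 + 1/(-36072))*(31994 - 21417) = (-191 - 1/36072)*10577 = -6889753/36072*10577 = -72872917481/36072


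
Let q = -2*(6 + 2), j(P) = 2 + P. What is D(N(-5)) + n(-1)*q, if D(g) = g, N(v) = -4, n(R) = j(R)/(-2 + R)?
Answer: 4/3 ≈ 1.3333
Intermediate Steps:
n(R) = (2 + R)/(-2 + R)
q = -16 (q = -2*8 = -16)
D(N(-5)) + n(-1)*q = -4 + ((2 - 1)/(-2 - 1))*(-16) = -4 + (1/(-3))*(-16) = -4 - ⅓*1*(-16) = -4 - ⅓*(-16) = -4 + 16/3 = 4/3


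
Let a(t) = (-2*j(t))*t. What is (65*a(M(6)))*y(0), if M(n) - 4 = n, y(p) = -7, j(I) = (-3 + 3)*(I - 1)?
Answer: 0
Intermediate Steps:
j(I) = 0 (j(I) = 0*(-1 + I) = 0)
M(n) = 4 + n
a(t) = 0 (a(t) = (-2*0)*t = 0*t = 0)
(65*a(M(6)))*y(0) = (65*0)*(-7) = 0*(-7) = 0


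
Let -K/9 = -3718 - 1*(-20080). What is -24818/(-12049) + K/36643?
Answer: -864905668/441511507 ≈ -1.9590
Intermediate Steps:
K = -147258 (K = -9*(-3718 - 1*(-20080)) = -9*(-3718 + 20080) = -9*16362 = -147258)
-24818/(-12049) + K/36643 = -24818/(-12049) - 147258/36643 = -24818*(-1/12049) - 147258*1/36643 = 24818/12049 - 147258/36643 = -864905668/441511507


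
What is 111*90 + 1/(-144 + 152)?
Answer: 79921/8 ≈ 9990.1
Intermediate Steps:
111*90 + 1/(-144 + 152) = 9990 + 1/8 = 79921/8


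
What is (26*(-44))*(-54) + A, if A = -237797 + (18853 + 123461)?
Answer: -33707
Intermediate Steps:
A = -95483 (A = -237797 + 142314 = -95483)
(26*(-44))*(-54) + A = (26*(-44))*(-54) - 95483 = -1144*(-54) - 95483 = 61776 - 95483 = -33707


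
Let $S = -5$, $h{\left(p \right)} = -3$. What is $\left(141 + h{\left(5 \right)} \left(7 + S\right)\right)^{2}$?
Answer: $18225$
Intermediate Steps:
$\left(141 + h{\left(5 \right)} \left(7 + S\right)\right)^{2} = \left(141 - 3 \left(7 - 5\right)\right)^{2} = \left(141 - 6\right)^{2} = 135^{2} = 18225$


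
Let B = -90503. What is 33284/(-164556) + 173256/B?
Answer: -1125807721/531886131 ≈ -2.1166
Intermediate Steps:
33284/(-164556) + 173256/B = 33284/(-164556) + 173256/(-90503) = 33284*(-1/164556) + 173256*(-1/90503) = -8321/41139 - 173256/90503 = -1125807721/531886131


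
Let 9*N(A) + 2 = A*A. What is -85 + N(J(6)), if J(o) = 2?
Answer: -763/9 ≈ -84.778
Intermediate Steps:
N(A) = -2/9 + A**2/9 (N(A) = -2/9 + (A*A)/9 = -2/9 + A**2/9)
-85 + N(J(6)) = -85 + (-2/9 + (1/9)*2**2) = -85 + (-2/9 + (1/9)*4) = -85 + (-2/9 + 4/9) = -85 + 2/9 = -763/9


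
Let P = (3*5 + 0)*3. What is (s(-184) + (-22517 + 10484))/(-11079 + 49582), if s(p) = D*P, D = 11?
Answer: -11538/38503 ≈ -0.29966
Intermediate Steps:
P = 45 (P = (15 + 0)*3 = 15*3 = 45)
s(p) = 495 (s(p) = 11*45 = 495)
(s(-184) + (-22517 + 10484))/(-11079 + 49582) = (495 + (-22517 + 10484))/(-11079 + 49582) = (495 - 12033)/38503 = -11538*1/38503 = -11538/38503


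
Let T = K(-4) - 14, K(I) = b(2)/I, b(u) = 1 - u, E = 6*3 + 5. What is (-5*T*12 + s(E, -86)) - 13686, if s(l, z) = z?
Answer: -12947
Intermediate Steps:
E = 23 (E = 18 + 5 = 23)
K(I) = -1/I (K(I) = (1 - 1*2)/I = (1 - 2)/I = -1/I)
T = -55/4 (T = -1/(-4) - 14 = -1*(-¼) - 14 = ¼ - 14 = -55/4 ≈ -13.750)
(-5*T*12 + s(E, -86)) - 13686 = (-5*(-55/4)*12 - 86) - 13686 = ((275/4)*12 - 86) - 13686 = (825 - 86) - 13686 = 739 - 13686 = -12947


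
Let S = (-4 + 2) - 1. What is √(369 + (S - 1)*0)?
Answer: 3*√41 ≈ 19.209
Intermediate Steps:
S = -3 (S = -2 - 1 = -3)
√(369 + (S - 1)*0) = √(369 + (-3 - 1)*0) = √(369 - 4*0) = √(369 + 0) = √369 = 3*√41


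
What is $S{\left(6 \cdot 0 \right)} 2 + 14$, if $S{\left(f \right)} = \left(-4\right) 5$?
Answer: $-26$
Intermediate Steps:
$S{\left(f \right)} = -20$
$S{\left(6 \cdot 0 \right)} 2 + 14 = \left(-20\right) 2 + 14 = -40 + 14 = -26$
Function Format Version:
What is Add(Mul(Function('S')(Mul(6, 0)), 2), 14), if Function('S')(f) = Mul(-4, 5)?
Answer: -26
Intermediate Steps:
Function('S')(f) = -20
Add(Mul(Function('S')(Mul(6, 0)), 2), 14) = Add(Mul(-20, 2), 14) = Add(-40, 14) = -26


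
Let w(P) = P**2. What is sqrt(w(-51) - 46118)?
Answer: I*sqrt(43517) ≈ 208.61*I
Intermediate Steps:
sqrt(w(-51) - 46118) = sqrt((-51)**2 - 46118) = sqrt(2601 - 46118) = sqrt(-43517) = I*sqrt(43517)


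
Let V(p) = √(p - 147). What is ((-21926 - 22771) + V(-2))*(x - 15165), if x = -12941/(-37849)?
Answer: 25654609435368/37849 - 573967144*I*√149/37849 ≈ 6.7781e+8 - 1.8511e+5*I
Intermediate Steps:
x = 12941/37849 (x = -12941*(-1/37849) = 12941/37849 ≈ 0.34191)
V(p) = √(-147 + p)
((-21926 - 22771) + V(-2))*(x - 15165) = ((-21926 - 22771) + √(-147 - 2))*(12941/37849 - 15165) = (-44697 + √(-149))*(-573967144/37849) = (-44697 + I*√149)*(-573967144/37849) = 25654609435368/37849 - 573967144*I*√149/37849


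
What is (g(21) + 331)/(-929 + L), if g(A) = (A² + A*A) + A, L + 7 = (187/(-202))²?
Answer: -50352136/38157575 ≈ -1.3196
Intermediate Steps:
L = -250659/40804 (L = -7 + (187/(-202))² = -7 + (187*(-1/202))² = -7 + (-187/202)² = -7 + 34969/40804 = -250659/40804 ≈ -6.1430)
g(A) = A + 2*A² (g(A) = (A² + A²) + A = 2*A² + A = A + 2*A²)
(g(21) + 331)/(-929 + L) = (21*(1 + 2*21) + 331)/(-929 - 250659/40804) = (21*(1 + 42) + 331)/(-38157575/40804) = (21*43 + 331)*(-40804/38157575) = (903 + 331)*(-40804/38157575) = 1234*(-40804/38157575) = -50352136/38157575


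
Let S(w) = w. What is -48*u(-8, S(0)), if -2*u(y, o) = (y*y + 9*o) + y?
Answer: 1344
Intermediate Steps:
u(y, o) = -9*o/2 - y/2 - y²/2 (u(y, o) = -((y*y + 9*o) + y)/2 = -((y² + 9*o) + y)/2 = -(y + y² + 9*o)/2 = -9*o/2 - y/2 - y²/2)
-48*u(-8, S(0)) = -48*(-9/2*0 - ½*(-8) - ½*(-8)²) = -48*(0 + 4 - ½*64) = -48*(0 + 4 - 32) = -48*(-28) = 1344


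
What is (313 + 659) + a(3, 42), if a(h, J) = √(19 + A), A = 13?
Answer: 972 + 4*√2 ≈ 977.66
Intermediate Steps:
a(h, J) = 4*√2 (a(h, J) = √(19 + 13) = √32 = 4*√2)
(313 + 659) + a(3, 42) = (313 + 659) + 4*√2 = 972 + 4*√2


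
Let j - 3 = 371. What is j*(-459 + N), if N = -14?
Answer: -176902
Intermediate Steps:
j = 374 (j = 3 + 371 = 374)
j*(-459 + N) = 374*(-459 - 14) = 374*(-473) = -176902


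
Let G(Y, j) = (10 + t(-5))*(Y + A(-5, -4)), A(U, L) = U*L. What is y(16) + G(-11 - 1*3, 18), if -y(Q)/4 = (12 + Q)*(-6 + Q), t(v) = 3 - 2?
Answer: -1054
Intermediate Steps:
A(U, L) = L*U
t(v) = 1
y(Q) = -4*(-6 + Q)*(12 + Q) (y(Q) = -4*(12 + Q)*(-6 + Q) = -4*(-6 + Q)*(12 + Q))
G(Y, j) = 220 + 11*Y (G(Y, j) = (10 + 1)*(Y - 4*(-5)) = 11*(Y + 20) = 11*(20 + Y) = 220 + 11*Y)
y(16) + G(-11 - 1*3, 18) = (288 - 24*16 - 4*16**2) + (220 + 11*(-11 - 1*3)) = (288 - 384 - 4*256) + (220 + 11*(-11 - 3)) = (288 - 384 - 1024) + (220 + 11*(-14)) = -1120 + (220 - 154) = -1120 + 66 = -1054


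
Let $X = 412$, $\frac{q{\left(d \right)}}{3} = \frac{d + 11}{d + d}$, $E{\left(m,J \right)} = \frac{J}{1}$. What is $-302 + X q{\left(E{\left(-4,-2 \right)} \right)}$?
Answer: $-3083$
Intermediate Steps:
$E{\left(m,J \right)} = J$ ($E{\left(m,J \right)} = J 1 = J$)
$q{\left(d \right)} = \frac{3 \left(11 + d\right)}{2 d}$ ($q{\left(d \right)} = 3 \frac{d + 11}{d + d} = 3 \frac{11 + d}{2 d} = \frac{3 \left(11 + d\right)}{2 d}$)
$-302 + X q{\left(E{\left(-4,-2 \right)} \right)} = -302 + 412 \frac{3 \left(11 - 2\right)}{2 \left(-2\right)} = -302 + 412 \cdot \frac{3}{2} \left(- \frac{1}{2}\right) 9 = -302 + 412 \left(- \frac{27}{4}\right) = -302 - 2781 = -3083$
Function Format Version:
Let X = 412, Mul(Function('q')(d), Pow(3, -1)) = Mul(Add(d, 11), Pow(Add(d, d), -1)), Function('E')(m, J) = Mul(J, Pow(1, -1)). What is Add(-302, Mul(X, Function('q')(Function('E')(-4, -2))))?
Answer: -3083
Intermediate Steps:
Function('E')(m, J) = J (Function('E')(m, J) = Mul(J, 1) = J)
Function('q')(d) = Mul(Rational(3, 2), Pow(d, -1), Add(11, d)) (Function('q')(d) = Mul(3, Mul(Add(d, 11), Pow(Add(d, d), -1))) = Mul(3, Mul(Add(11, d), Pow(Mul(2, d), -1))) = Mul(3, Mul(Add(11, d), Mul(Rational(1, 2), Pow(d, -1)))) = Mul(3, Mul(Rational(1, 2), Pow(d, -1), Add(11, d))) = Mul(Rational(3, 2), Pow(d, -1), Add(11, d)))
Add(-302, Mul(X, Function('q')(Function('E')(-4, -2)))) = Add(-302, Mul(412, Mul(Rational(3, 2), Pow(-2, -1), Add(11, -2)))) = Add(-302, Mul(412, Mul(Rational(3, 2), Rational(-1, 2), 9))) = Add(-302, Mul(412, Rational(-27, 4))) = Add(-302, -2781) = -3083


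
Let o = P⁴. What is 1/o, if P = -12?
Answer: 1/20736 ≈ 4.8225e-5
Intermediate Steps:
o = 20736 (o = (-12)⁴ = 20736)
1/o = 1/20736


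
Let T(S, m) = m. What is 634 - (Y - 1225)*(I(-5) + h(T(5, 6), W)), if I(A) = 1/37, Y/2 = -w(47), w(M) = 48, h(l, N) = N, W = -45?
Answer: -2174686/37 ≈ -58775.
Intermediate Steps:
Y = -96 (Y = 2*(-1*48) = 2*(-48) = -96)
I(A) = 1/37
634 - (Y - 1225)*(I(-5) + h(T(5, 6), W)) = 634 - (-96 - 1225)*(1/37 - 45) = 634 - (-1321)*(-1664)/37 = 634 - 1*2198144/37 = 634 - 2198144/37 = -2174686/37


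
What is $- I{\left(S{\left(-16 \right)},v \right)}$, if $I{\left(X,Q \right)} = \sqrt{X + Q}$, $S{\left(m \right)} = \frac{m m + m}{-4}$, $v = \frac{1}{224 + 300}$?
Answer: $- \frac{i \sqrt{4118509}}{262} \approx - 7.7458 i$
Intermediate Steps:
$v = \frac{1}{524} \approx 0.0019084$
$S{\left(m \right)} = - \frac{m}{4} - \frac{m^{2}}{4}$ ($S{\left(m \right)} = \left(m^{2} + m\right) \left(- \frac{1}{4}\right) = \left(m + m^{2}\right) \left(- \frac{1}{4}\right) = - \frac{m}{4} - \frac{m^{2}}{4}$)
$I{\left(X,Q \right)} = \sqrt{Q + X}$
$- I{\left(S{\left(-16 \right)},v \right)} = - \sqrt{\frac{1}{524} - - 4 \left(1 - 16\right)} = - \sqrt{\frac{1}{524} - \left(-4\right) \left(-15\right)} = - \sqrt{\frac{1}{524} - 60} = - \sqrt{- \frac{31439}{524}} = - \frac{i \sqrt{4118509}}{262}$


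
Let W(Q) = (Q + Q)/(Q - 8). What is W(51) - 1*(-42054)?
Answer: 1808424/43 ≈ 42056.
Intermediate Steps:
W(Q) = 2*Q/(-8 + Q) (W(Q) = (2*Q)/(-8 + Q) = 2*Q/(-8 + Q))
W(51) - 1*(-42054) = 2*51/(-8 + 51) - 1*(-42054) = 2*51/43 + 42054 = 2*51*(1/43) + 42054 = 102/43 + 42054 = 1808424/43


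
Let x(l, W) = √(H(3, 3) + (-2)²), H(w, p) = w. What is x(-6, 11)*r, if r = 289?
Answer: 289*√7 ≈ 764.62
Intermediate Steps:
x(l, W) = √7 (x(l, W) = √(3 + (-2)²) = √(3 + 4) = √7)
x(-6, 11)*r = √7*289 = 289*√7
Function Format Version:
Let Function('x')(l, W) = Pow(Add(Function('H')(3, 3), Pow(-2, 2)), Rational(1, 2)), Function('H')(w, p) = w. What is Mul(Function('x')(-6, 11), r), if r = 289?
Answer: Mul(289, Pow(7, Rational(1, 2))) ≈ 764.62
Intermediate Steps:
Function('x')(l, W) = Pow(7, Rational(1, 2)) (Function('x')(l, W) = Pow(Add(3, Pow(-2, 2)), Rational(1, 2)) = Pow(Add(3, 4), Rational(1, 2)) = Pow(7, Rational(1, 2)))
Mul(Function('x')(-6, 11), r) = Mul(Pow(7, Rational(1, 2)), 289) = Mul(289, Pow(7, Rational(1, 2)))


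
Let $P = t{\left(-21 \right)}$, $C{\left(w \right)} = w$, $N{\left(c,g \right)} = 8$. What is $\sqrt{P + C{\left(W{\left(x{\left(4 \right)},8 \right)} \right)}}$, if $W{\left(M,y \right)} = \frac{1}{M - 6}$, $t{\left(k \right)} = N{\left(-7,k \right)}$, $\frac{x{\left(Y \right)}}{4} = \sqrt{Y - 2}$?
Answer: $\frac{\sqrt{94 - 64 \sqrt{2}}}{2 \sqrt{3 - 2 \sqrt{2}}} \approx 2.2552$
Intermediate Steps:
$x{\left(Y \right)} = 4 \sqrt{-2 + Y}$ ($x{\left(Y \right)} = 4 \sqrt{Y - 2} = 4 \sqrt{-2 + Y}$)
$t{\left(k \right)} = 8$
$W{\left(M,y \right)} = \frac{1}{-6 + M}$
$P = 8$
$\sqrt{P + C{\left(W{\left(x{\left(4 \right)},8 \right)} \right)}} = \sqrt{8 + \frac{1}{-6 + 4 \sqrt{-2 + 4}}} = \sqrt{8 + \frac{1}{-6 + 4 \sqrt{2}}}$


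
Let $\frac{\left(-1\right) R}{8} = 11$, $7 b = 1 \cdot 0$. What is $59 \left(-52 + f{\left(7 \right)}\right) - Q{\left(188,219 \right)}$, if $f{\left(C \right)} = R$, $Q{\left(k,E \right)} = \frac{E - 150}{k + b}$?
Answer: $- \frac{1552949}{188} \approx -8260.4$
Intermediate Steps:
$b = 0$ ($b = \frac{1 \cdot 0}{7} = \frac{1}{7} \cdot 0 = 0$)
$Q{\left(k,E \right)} = \frac{-150 + E}{k}$ ($Q{\left(k,E \right)} = \frac{E - 150}{k + 0} = \frac{-150 + E}{k}$)
$R = -88$ ($R = \left(-8\right) 11 = -88$)
$f{\left(C \right)} = -88$
$59 \left(-52 + f{\left(7 \right)}\right) - Q{\left(188,219 \right)} = 59 \left(-52 - 88\right) - \frac{-150 + 219}{188} = 59 \left(-140\right) - \frac{1}{188} \cdot 69 = -8260 - \frac{69}{188} = - \frac{1552949}{188}$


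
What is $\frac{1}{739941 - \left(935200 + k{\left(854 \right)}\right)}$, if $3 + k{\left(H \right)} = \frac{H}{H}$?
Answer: $- \frac{1}{195257} \approx -5.1215 \cdot 10^{-6}$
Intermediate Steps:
$k{\left(H \right)} = -2$ ($k{\left(H \right)} = -3 + \frac{H}{H} = -3 + 1 = -2$)
$\frac{1}{739941 - \left(935200 + k{\left(854 \right)}\right)} = \frac{1}{739941 + \left(33400 \left(-28\right) - -2\right)} = \frac{1}{739941 + \left(-935200 + 2\right)} = \frac{1}{739941 - 935198} = \frac{1}{-195257} = - \frac{1}{195257}$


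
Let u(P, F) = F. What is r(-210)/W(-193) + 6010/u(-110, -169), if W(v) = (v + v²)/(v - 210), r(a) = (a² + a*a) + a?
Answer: -1035906915/1043744 ≈ -992.49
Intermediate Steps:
r(a) = a + 2*a² (r(a) = (a² + a²) + a = 2*a² + a = a + 2*a²)
W(v) = (v + v²)/(-210 + v)
r(-210)/W(-193) + 6010/u(-110, -169) = (-210*(1 + 2*(-210)))/((-193*(1 - 193)/(-210 - 193))) + 6010/(-169) = (-210*(1 - 420))/((-193*(-192)/(-403))) + 6010*(-1/169) = (-210*(-419))/((-193*(-1/403)*(-192))) - 6010/169 = 87990/(-37056/403) - 6010/169 = 87990*(-403/37056) - 6010/169 = -5909995/6176 - 6010/169 = -1035906915/1043744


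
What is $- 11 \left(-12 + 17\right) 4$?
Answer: $-220$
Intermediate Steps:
$- 11 \left(-12 + 17\right) 4 = \left(-11\right) 5 \cdot 4 = \left(-55\right) 4 = -220$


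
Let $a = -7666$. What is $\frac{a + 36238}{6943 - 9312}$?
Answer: $- \frac{28572}{2369} \approx -12.061$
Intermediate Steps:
$\frac{a + 36238}{6943 - 9312} = \frac{-7666 + 36238}{6943 - 9312} = \frac{28572}{-2369} = 28572 \left(- \frac{1}{2369}\right) = - \frac{28572}{2369}$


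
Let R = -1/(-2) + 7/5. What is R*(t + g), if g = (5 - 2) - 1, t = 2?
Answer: 38/5 ≈ 7.6000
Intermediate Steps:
g = 2 (g = 3 - 1 = 2)
R = 19/10 (R = -1*(-½) + 7*(⅕) = ½ + 7/5 = 19/10 ≈ 1.9000)
R*(t + g) = 19*(2 + 2)/10 = (19/10)*4 = 38/5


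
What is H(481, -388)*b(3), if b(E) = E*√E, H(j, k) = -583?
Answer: -1749*√3 ≈ -3029.4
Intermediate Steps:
b(E) = E^(3/2)
H(481, -388)*b(3) = -1749*√3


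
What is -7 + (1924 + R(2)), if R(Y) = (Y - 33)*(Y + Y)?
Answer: 1793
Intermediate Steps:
R(Y) = 2*Y*(-33 + Y) (R(Y) = (-33 + Y)*(2*Y) = 2*Y*(-33 + Y))
-7 + (1924 + R(2)) = -7 + (1924 + 2*2*(-33 + 2)) = -7 + (1924 + 2*2*(-31)) = -7 + (1924 - 124) = -7 + 1800 = 1793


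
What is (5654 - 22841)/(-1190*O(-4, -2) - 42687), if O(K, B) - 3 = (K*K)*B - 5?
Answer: 1011/131 ≈ 7.7176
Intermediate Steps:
O(K, B) = -2 + B*K² (O(K, B) = 3 + ((K*K)*B - 5) = 3 + (K²*B - 5) = 3 + (B*K² - 5) = 3 + (-5 + B*K²) = -2 + B*K²)
(5654 - 22841)/(-1190*O(-4, -2) - 42687) = (5654 - 22841)/(-1190*(-2 - 2*(-4)²) - 42687) = -17187/(-1190*(-2 - 2*16) - 42687) = -17187/(-1190*(-2 - 32) - 42687) = -17187/(-1190*(-34) - 42687) = -17187/(40460 - 42687) = -17187/(-2227) = -17187*(-1/2227) = 1011/131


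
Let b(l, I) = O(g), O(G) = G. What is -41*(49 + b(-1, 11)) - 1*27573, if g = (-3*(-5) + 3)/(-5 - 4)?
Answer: -29500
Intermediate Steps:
g = -2 (g = (15 + 3)/(-9) = 18*(-⅑) = -2)
b(l, I) = -2
-41*(49 + b(-1, 11)) - 1*27573 = -41*(49 - 2) - 1*27573 = -41*47 - 27573 = -1927 - 27573 = -29500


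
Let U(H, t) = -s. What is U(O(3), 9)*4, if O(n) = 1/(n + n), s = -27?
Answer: 108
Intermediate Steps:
O(n) = 1/(2*n)
U(H, t) = 27 (U(H, t) = -1*(-27) = 27)
U(O(3), 9)*4 = 27*4 = 108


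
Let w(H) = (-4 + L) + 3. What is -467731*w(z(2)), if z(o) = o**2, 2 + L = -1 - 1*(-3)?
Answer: 467731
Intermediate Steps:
L = 0 (L = -2 + (-1 - 1*(-3)) = -2 + (-1 + 3) = -2 + 2 = 0)
w(H) = -1 (w(H) = (-4 + 0) + 3 = -4 + 3 = -1)
-467731*w(z(2)) = -467731*(-1) = 467731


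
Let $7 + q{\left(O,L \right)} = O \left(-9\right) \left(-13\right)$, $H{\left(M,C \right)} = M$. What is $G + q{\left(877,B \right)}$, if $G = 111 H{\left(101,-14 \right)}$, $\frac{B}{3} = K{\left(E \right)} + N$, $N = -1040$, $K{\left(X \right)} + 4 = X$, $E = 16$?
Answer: $113813$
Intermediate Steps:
$K{\left(X \right)} = -4 + X$
$B = -3084$ ($B = 3 \left(\left(-4 + 16\right) - 1040\right) = 3 \left(12 - 1040\right) = 3 \left(-1028\right) = -3084$)
$G = 11211$ ($G = 111 \cdot 101 = 11211$)
$q{\left(O,L \right)} = -7 + 117 O$ ($q{\left(O,L \right)} = -7 + O \left(-9\right) \left(-13\right) = -7 + - 9 O \left(-13\right) = -7 + 117 O$)
$G + q{\left(877,B \right)} = 11211 + \left(-7 + 117 \cdot 877\right) = 11211 + \left(-7 + 102609\right) = 11211 + 102602 = 113813$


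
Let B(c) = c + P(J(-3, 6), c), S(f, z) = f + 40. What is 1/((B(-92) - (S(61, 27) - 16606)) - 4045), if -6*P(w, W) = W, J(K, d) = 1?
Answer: 3/37150 ≈ 8.0754e-5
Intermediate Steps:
S(f, z) = 40 + f
P(w, W) = -W/6
B(c) = 5*c/6 (B(c) = c - c/6 = 5*c/6)
1/((B(-92) - (S(61, 27) - 16606)) - 4045) = 1/(((⅚)*(-92) - ((40 + 61) - 16606)) - 4045) = 1/((-230/3 - (101 - 16606)) - 4045) = 1/((-230/3 - 1*(-16505)) - 4045) = 1/((-230/3 + 16505) - 4045) = 1/(49285/3 - 4045) = 1/(37150/3) = 3/37150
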